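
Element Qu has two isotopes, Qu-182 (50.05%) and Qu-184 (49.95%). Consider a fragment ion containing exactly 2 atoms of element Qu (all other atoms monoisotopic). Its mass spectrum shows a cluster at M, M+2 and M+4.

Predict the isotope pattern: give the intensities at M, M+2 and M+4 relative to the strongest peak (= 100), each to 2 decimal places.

50.10 : 100.00 : 49.90

Each Qu atom is independently Qu-182 (p = 0.5005) or Qu-184 (q = 0.4995); the cluster is the binomial expansion (p + q)^2.
P(M) = 0.5005^2 = 0.250500
P(M+2) = 2 × 0.5005^1 × 0.4995^1 = 0.499999
P(M+4) = 0.4995^2 = 0.249500
The M+2 peak is largest (0.499999); scaling to 100 gives 50.10 : 100.00 : 49.90.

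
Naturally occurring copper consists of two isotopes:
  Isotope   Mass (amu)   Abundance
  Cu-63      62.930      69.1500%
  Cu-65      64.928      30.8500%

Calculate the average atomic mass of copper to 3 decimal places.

The abundance-weighted mean is 0.691500 × 62.930 + 0.308500 × 64.928
= 43.5161 + 20.0303 = 63.5464 amu

63.546 amu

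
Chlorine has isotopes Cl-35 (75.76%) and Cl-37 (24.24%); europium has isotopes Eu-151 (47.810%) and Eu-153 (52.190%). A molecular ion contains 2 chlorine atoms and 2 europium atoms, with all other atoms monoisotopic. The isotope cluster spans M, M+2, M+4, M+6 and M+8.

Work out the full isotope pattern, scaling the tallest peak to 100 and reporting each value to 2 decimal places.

Chlorine pattern (n=2): 0.57395776 : 0.36728448 : 0.05875776
Europium pattern (n=2): 0.22857961 : 0.49904078 : 0.27237961
Convolve the two distributions (both contribute in 2-u steps):
  M: 0.57395776×0.22857961 = 0.131195
  M+2: 0.57395776×0.49904078 + 0.36728448×0.22857961 = 0.370382
  M+4: 0.57395776×0.27237961 + 0.36728448×0.49904078 + 0.05875776×0.22857961 = 0.353055
  M+6: 0.36728448×0.27237961 + 0.05875776×0.49904078 = 0.129363
  M+8: 0.05875776×0.27237961 = 0.016004
Scale to base peak (0.370382) = 100: 35.42 : 100.00 : 95.32 : 34.93 : 4.32

35.42 : 100.00 : 95.32 : 34.93 : 4.32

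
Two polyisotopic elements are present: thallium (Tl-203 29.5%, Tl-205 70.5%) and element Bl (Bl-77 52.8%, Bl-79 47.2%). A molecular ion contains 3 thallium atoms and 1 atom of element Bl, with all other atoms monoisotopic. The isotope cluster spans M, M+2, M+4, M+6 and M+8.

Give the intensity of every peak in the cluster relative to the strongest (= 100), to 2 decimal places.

Thallium pattern (n=3): 0.02567237 : 0.18405787 : 0.43986713 : 0.35040263
Element Bl pattern (n=1): 0.5280 : 0.4720
Convolve the two distributions (both contribute in 2-u steps):
  M: 0.02567237×0.5280 = 0.013555
  M+2: 0.02567237×0.4720 + 0.18405787×0.5280 = 0.109300
  M+4: 0.18405787×0.4720 + 0.43986713×0.5280 = 0.319125
  M+6: 0.43986713×0.4720 + 0.35040263×0.5280 = 0.392630
  M+8: 0.35040263×0.4720 = 0.165390
Scale to base peak (0.392630) = 100: 3.45 : 27.84 : 81.28 : 100.00 : 42.12

3.45 : 27.84 : 81.28 : 100.00 : 42.12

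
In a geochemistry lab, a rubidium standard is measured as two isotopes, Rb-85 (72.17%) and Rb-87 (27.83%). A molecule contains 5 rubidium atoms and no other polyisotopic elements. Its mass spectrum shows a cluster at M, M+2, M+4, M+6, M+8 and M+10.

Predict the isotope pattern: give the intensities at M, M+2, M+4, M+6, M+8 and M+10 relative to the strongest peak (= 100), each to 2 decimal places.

51.86 : 100.00 : 77.12 : 29.74 : 5.73 : 0.44

The 5 Rb atoms are independent, so intensities follow the terms of (0.7217 + 0.2783)^5.
P(M) = 0.7217^5 = 0.195787
P(M+2) = 5 × 0.7217^4 × 0.2783^1 = 0.377494
P(M+4) = 10 × 0.7217^3 × 0.2783^2 = 0.291136
P(M+6) = 10 × 0.7217^2 × 0.2783^3 = 0.112267
P(M+8) = 5 × 0.7217^1 × 0.2783^4 = 0.021646
P(M+10) = 0.2783^5 = 0.001669
The M+2 peak is largest (0.377494); scaling to 100 gives 51.86 : 100.00 : 77.12 : 29.74 : 5.73 : 0.44.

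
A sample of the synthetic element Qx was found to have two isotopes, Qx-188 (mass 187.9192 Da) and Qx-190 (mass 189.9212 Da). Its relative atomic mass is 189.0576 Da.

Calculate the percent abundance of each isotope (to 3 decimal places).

Writing the weighted mean with unknown fraction x of Qx-188:
187.9192·x + 189.9212·(1 − x) = 189.0576
(187.9192 − 189.9212)·x = 189.0576 − 189.9212
x = -0.8636 / -2.0020 = 0.43137 → 43.137% Qx-188, 56.863% Qx-190.

Qx-188: 43.137%, Qx-190: 56.863%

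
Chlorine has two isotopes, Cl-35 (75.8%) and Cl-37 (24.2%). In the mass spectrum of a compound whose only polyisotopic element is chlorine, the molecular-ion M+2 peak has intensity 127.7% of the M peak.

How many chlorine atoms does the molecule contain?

For n independent Cl atoms, I(M+2)/I(M) = n · (abundance Cl-37) / (abundance Cl-35) = n · 0.242/0.758.
n = 1.277 × 0.758/0.242 = 4.00 ≈ 4

4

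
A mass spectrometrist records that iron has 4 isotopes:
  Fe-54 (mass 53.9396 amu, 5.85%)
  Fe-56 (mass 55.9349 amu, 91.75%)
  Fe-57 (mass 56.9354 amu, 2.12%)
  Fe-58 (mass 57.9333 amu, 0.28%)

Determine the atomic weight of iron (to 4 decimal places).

55.8450 amu

Average mass = Σ (abundance × isotope mass) = 0.0585 × 53.9396 + 0.9175 × 55.9349 + 0.0212 × 56.9354 + 0.0028 × 57.9333
= 3.15547 + 51.32027 + 1.20703 + 0.16221 = 55.84498 amu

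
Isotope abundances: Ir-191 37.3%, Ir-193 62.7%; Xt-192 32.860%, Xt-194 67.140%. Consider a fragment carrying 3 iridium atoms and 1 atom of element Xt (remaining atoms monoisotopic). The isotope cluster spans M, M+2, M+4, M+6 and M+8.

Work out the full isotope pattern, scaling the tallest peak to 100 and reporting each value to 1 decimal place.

4.5 : 32.1 : 85.1 : 100.0 : 44.0

Iridium pattern (n=3): 0.05189512 : 0.26170165 : 0.43991135 : 0.24649188
Element Xt pattern (n=1): 0.3286 : 0.6714
Convolve the two distributions (both contribute in 2-u steps):
  M: 0.05189512×0.3286 = 0.017053
  M+2: 0.05189512×0.6714 + 0.26170165×0.3286 = 0.120838
  M+4: 0.26170165×0.6714 + 0.43991135×0.3286 = 0.320261
  M+6: 0.43991135×0.6714 + 0.24649188×0.3286 = 0.376354
  M+8: 0.24649188×0.6714 = 0.165495
Scale to base peak (0.376354) = 100: 4.5 : 32.1 : 85.1 : 100.0 : 44.0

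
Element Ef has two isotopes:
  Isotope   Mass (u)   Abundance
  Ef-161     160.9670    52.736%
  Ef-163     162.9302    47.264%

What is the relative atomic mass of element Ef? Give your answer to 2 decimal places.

The abundance-weighted mean is 0.52736 × 160.9670 + 0.47264 × 162.9302
= 84.88756 + 77.00733 = 161.89489 u

161.89 u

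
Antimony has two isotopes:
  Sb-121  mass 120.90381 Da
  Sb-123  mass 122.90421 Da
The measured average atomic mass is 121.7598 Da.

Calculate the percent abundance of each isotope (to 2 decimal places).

Let x be the fractional abundance of Sb-121; then Sb-123 has abundance 1 − x.
120.90381·x + 122.90421·(1 − x) = 121.7598
(120.90381 − 122.90421)·x = 121.7598 − 122.90421
x = -1.14441 / -2.00040 = 0.57209 → 57.21% Sb-121, 42.79% Sb-123.

Sb-121: 57.21%, Sb-123: 42.79%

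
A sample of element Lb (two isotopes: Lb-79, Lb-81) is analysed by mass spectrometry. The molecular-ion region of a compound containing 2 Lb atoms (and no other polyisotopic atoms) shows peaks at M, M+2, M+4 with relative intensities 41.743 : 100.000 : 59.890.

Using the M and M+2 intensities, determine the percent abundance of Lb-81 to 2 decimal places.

Let p = fractional abundance of Lb-79. I(M+2)/I(M) = [C(2,1)·p^1·(1−p)] / p^2 = 2·(1−p)/p = 100.000/41.743 = 2.3956
(1−p)/p = 2.3956/2 = 1.1978  ⇒  p = 1/(1 + 1.1978) = 0.4550
Lb-79: 45.50%, Lb-81: 54.50%.

54.50%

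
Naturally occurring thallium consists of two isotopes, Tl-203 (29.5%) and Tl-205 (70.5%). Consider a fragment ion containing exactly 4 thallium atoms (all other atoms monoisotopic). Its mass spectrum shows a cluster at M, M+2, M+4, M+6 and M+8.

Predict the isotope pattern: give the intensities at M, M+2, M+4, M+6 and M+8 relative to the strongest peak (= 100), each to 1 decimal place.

1.8 : 17.5 : 62.8 : 100.0 : 59.7

The 4 Tl atoms are independent, so intensities follow the terms of (0.295 + 0.705)^4.
P(M) = 0.295^4 = 0.007573
P(M+2) = 4 × 0.295^3 × 0.705^1 = 0.072396
P(M+4) = 6 × 0.295^2 × 0.705^2 = 0.259522
P(M+6) = 4 × 0.295^1 × 0.705^3 = 0.413475
P(M+8) = 0.705^4 = 0.247034
The M+6 peak is largest (0.413475); scaling to 100 gives 1.8 : 17.5 : 62.8 : 100.0 : 59.7.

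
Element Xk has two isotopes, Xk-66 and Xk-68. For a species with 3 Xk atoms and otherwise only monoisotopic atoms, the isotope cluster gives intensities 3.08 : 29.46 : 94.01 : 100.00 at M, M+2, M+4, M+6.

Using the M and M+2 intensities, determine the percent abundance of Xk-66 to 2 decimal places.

23.88%

Let p = fractional abundance of Xk-66. I(M+2)/I(M) = [C(3,1)·p^2·(1−p)] / p^3 = 3·(1−p)/p = 29.46/3.08 = 9.5649
(1−p)/p = 9.5649/3 = 3.1883  ⇒  p = 1/(1 + 3.1883) = 0.2388
Xk-66: 23.88%, Xk-68: 76.12%.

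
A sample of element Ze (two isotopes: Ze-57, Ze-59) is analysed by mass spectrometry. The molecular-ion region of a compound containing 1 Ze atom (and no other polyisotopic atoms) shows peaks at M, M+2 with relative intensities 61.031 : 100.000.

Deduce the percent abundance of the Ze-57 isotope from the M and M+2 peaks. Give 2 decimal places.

37.90%

Write p for the Ze-57 fraction. I(M+2)/I(M) = [C(1,1)·p^0·(1−p)] / p^1 = 1·(1−p)/p = 100.000/61.031 = 1.6385
(1−p)/p = 1.6385/1 = 1.6385  ⇒  p = 1/(1 + 1.6385) = 0.3790
Ze-57: 37.90%, Ze-59: 62.10%.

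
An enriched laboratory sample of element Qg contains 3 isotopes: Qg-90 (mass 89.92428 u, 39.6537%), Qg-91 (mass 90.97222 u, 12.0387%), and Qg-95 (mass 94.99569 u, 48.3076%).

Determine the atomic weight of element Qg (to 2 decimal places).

92.50 u

Weight each isotope mass by its fractional abundance: 0.396537 × 89.92428 + 0.120387 × 90.97222 + 0.483076 × 94.99569
= 35.658304 + 10.951873 + 45.890138 = 92.500315 u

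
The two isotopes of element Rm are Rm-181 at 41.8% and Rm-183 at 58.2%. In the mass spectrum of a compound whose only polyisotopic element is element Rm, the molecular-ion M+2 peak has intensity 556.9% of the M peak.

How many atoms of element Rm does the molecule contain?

4

With n Rm atoms, P(M+2)/P(M) = C(n,1)·p^(n−1)q / p^n = n·q/p = n · 0.582/0.418.
n = 5.569 × 0.418/0.582 = 4.00 ≈ 4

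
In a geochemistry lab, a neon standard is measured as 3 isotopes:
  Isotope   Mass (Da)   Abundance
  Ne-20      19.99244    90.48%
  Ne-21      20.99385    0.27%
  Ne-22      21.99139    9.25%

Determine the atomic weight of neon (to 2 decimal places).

Weight each isotope mass by its fractional abundance: 0.9048 × 19.99244 + 0.0027 × 20.99385 + 0.0925 × 21.99139
= 18.089160 + 0.056683 + 2.034204 = 20.180047 Da

20.18 Da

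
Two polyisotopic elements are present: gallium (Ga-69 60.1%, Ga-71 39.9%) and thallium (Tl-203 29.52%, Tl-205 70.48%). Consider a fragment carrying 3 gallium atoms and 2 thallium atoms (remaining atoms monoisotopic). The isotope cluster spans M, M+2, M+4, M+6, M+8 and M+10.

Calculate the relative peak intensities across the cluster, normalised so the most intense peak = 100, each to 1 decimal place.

5.6 : 37.7 : 92.1 : 100.0 : 49.7 : 9.3

Gallium pattern (n=3): 0.2170818 : 0.4323576 : 0.2870394 : 0.0635212
Thallium pattern (n=2): 0.08714304 : 0.41611392 : 0.49674304
Convolve the two distributions (both contribute in 2-u steps):
  M: 0.2170818×0.08714304 = 0.018917
  M+2: 0.2170818×0.41611392 + 0.4323576×0.08714304 = 0.128008
  M+4: 0.2170818×0.49674304 + 0.4323576×0.41611392 + 0.2870394×0.08714304 = 0.312757
  M+6: 0.4323576×0.49674304 + 0.2870394×0.41611392 + 0.0635212×0.08714304 = 0.339747
  M+8: 0.2870394×0.49674304 + 0.0635212×0.41611392 = 0.169017
  M+10: 0.0635212×0.49674304 = 0.031554
Scale to base peak (0.339747) = 100: 5.6 : 37.7 : 92.1 : 100.0 : 49.7 : 9.3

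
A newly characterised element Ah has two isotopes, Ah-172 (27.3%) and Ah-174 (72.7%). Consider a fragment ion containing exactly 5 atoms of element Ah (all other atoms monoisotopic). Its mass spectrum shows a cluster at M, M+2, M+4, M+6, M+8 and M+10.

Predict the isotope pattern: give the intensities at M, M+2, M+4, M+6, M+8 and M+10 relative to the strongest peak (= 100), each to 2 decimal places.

0.40 : 5.30 : 28.20 : 75.10 : 100.00 : 53.26

Expanding (0.273 + 0.727)^5:
P(M) = 0.273^5 = 0.001516
P(M+2) = 5 × 0.273^4 × 0.727^1 = 0.020191
P(M+4) = 10 × 0.273^3 × 0.727^2 = 0.107537
P(M+6) = 10 × 0.273^2 × 0.727^3 = 0.286371
P(M+8) = 5 × 0.273^1 × 0.727^4 = 0.381303
P(M+10) = 0.727^5 = 0.203082
The M+8 peak is largest (0.381303); scaling to 100 gives 0.40 : 5.30 : 28.20 : 75.10 : 100.00 : 53.26.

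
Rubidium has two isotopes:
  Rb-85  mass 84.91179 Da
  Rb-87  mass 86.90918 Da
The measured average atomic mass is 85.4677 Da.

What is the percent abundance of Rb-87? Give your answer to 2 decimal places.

Writing the weighted mean with unknown fraction x of Rb-85:
84.91179·x + 86.90918·(1 − x) = 85.4677
(84.91179 − 86.90918)·x = 85.4677 − 86.90918
x = -1.44148 / -1.99739 = 0.72168 → 72.17% Rb-85, 27.83% Rb-87.

27.83%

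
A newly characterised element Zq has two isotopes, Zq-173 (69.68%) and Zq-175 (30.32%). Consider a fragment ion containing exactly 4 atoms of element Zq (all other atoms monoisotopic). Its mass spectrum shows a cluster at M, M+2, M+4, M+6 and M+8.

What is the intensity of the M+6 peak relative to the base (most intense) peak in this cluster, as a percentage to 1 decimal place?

Binomial terms of (0.6968 + 0.3032)^4: M 0.2357, M+2 0.4103, M+4 0.2678, M+6 0.0777, M+8 0.0085 → M+2 is the base peak.
P(M+2) = C(4,1) × 0.6968^3 × 0.3032^1 = 4 × 0.33831747 × 0.3032 = 0.410311 (base)
P(M+6) = C(4,3) × 0.6968^1 × 0.3032^3 = 4 × 0.6968 × 0.02787325 = 0.077688
Relative intensity = 0.077688 / 0.410311 × 100 = 18.9

18.9%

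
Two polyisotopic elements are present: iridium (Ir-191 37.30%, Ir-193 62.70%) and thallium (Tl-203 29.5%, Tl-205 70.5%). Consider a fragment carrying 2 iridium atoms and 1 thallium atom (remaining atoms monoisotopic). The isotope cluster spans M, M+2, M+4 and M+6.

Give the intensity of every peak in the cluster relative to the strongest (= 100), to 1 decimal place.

Iridium pattern (n=2): 0.139129 : 0.467742 : 0.393129
Thallium pattern (n=1): 0.2950 : 0.7050
Convolve the two distributions (both contribute in 2-u steps):
  M: 0.139129×0.2950 = 0.041043
  M+2: 0.139129×0.7050 + 0.467742×0.2950 = 0.236070
  M+4: 0.467742×0.7050 + 0.393129×0.2950 = 0.445731
  M+6: 0.393129×0.7050 = 0.277156
Scale to base peak (0.445731) = 100: 9.2 : 53.0 : 100.0 : 62.2

9.2 : 53.0 : 100.0 : 62.2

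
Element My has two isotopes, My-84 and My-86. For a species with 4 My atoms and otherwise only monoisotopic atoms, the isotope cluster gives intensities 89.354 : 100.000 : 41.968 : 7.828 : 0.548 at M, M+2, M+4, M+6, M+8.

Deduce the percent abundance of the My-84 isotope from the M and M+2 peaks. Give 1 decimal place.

78.1%

If p is the fraction of My that is My-84, then I(M+2)/I(M) = [C(4,1)·p^3·(1−p)] / p^4 = 4·(1−p)/p = 100.000/89.354 = 1.1191
(1−p)/p = 1.1191/4 = 0.2798  ⇒  p = 1/(1 + 0.2798) = 0.7814
My-84: 78.1%, My-86: 21.9%.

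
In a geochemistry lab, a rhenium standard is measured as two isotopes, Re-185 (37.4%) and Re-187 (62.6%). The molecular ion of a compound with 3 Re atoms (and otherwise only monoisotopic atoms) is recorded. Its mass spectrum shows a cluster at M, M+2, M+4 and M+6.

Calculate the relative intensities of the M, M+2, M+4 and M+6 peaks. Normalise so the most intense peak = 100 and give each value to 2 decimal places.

Each Re atom is independently Re-185 (p = 0.374) or Re-187 (q = 0.626); the cluster is the binomial expansion (p + q)^3.
P(M) = 0.374^3 = 0.052314
P(M+2) = 3 × 0.374^2 × 0.626^1 = 0.262687
P(M+4) = 3 × 0.374^1 × 0.626^2 = 0.439685
P(M+6) = 0.626^3 = 0.245314
The M+4 peak is largest (0.439685); scaling to 100 gives 11.90 : 59.74 : 100.00 : 55.79.

11.90 : 59.74 : 100.00 : 55.79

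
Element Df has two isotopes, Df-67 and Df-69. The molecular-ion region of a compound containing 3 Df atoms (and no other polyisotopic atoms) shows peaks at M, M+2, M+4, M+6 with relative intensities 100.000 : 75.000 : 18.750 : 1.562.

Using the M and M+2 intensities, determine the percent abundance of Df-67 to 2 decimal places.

If p is the fraction of Df that is Df-67, then I(M+2)/I(M) = [C(3,1)·p^2·(1−p)] / p^3 = 3·(1−p)/p = 75.000/100.000 = 0.7500
(1−p)/p = 0.7500/3 = 0.2500  ⇒  p = 1/(1 + 0.2500) = 0.8000
Df-67: 80.00%, Df-69: 20.00%.

80.00%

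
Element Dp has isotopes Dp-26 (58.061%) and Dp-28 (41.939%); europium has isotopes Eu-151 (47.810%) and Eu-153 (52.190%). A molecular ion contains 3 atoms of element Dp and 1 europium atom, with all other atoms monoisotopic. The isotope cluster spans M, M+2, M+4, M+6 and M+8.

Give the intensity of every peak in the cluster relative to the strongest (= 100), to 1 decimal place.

25.4 : 82.9 : 100.0 : 53.1 : 10.5

Element Dp pattern (n=3): 0.19572826 : 0.42413914 : 0.30636695 : 0.07376566
Europium pattern (n=1): 0.4781 : 0.5219
Convolve the two distributions (both contribute in 2-u steps):
  M: 0.19572826×0.4781 = 0.093578
  M+2: 0.19572826×0.5219 + 0.42413914×0.4781 = 0.304932
  M+4: 0.42413914×0.5219 + 0.30636695×0.4781 = 0.367832
  M+6: 0.30636695×0.5219 + 0.07376566×0.4781 = 0.195160
  M+8: 0.07376566×0.5219 = 0.038498
Scale to base peak (0.367832) = 100: 25.4 : 82.9 : 100.0 : 53.1 : 10.5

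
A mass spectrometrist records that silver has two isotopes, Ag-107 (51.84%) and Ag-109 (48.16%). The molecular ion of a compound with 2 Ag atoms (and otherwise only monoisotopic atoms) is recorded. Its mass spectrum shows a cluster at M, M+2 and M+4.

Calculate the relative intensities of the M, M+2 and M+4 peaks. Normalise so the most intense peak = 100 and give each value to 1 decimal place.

Each Ag atom is independently Ag-107 (p = 0.5184) or Ag-109 (q = 0.4816); the cluster is the binomial expansion (p + q)^2.
P(M) = 0.5184^2 = 0.268739
P(M+2) = 2 × 0.5184^1 × 0.4816^1 = 0.499323
P(M+4) = 0.4816^2 = 0.231939
The M+2 peak is largest (0.499323); scaling to 100 gives 53.8 : 100.0 : 46.5.

53.8 : 100.0 : 46.5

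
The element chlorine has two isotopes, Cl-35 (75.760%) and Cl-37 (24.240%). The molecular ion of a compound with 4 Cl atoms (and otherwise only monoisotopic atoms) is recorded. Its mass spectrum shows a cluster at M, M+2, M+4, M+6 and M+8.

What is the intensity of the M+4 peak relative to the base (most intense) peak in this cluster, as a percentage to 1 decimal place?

48.0%

(0.75760 + 0.24240)^4 gives M 0.3294, M+2 0.4216, M+4 0.2023, M+6 0.0432, M+8 0.0035; the largest is M+2.
P(M+2) = C(4,1) × 0.75760^3 × 0.24240^1 = 4 × 0.4348304 × 0.2424 = 0.421612 (base)
P(M+4) = C(4,2) × 0.75760^2 × 0.24240^2 = 6 × 0.57395776 × 0.05875776 = 0.202347
Relative intensity = 0.202347 / 0.421612 × 100 = 48.0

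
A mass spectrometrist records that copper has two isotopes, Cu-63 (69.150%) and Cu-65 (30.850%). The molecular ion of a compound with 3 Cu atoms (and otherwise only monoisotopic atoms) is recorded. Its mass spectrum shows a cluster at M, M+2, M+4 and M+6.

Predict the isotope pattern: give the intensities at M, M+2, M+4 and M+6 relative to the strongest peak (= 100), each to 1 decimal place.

74.7 : 100.0 : 44.6 : 6.6

Each Cu atom is independently Cu-63 (p = 0.69150) or Cu-65 (q = 0.30850); the cluster is the binomial expansion (p + q)^3.
P(M) = 0.69150^3 = 0.330656
P(M+2) = 3 × 0.69150^2 × 0.30850^1 = 0.442548
P(M+4) = 3 × 0.69150^1 × 0.30850^2 = 0.197435
P(M+6) = 0.30850^3 = 0.029361
The M+2 peak is largest (0.442548); scaling to 100 gives 74.7 : 100.0 : 44.6 : 6.6.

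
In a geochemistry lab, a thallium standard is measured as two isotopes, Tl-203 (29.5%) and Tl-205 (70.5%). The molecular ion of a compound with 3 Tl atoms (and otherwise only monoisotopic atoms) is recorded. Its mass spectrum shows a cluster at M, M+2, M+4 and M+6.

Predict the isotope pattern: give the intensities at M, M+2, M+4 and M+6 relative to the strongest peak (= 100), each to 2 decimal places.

5.84 : 41.84 : 100.00 : 79.66

The 3 Tl atoms are independent, so intensities follow the terms of (0.295 + 0.705)^3.
P(M) = 0.295^3 = 0.025672
P(M+2) = 3 × 0.295^2 × 0.705^1 = 0.184058
P(M+4) = 3 × 0.295^1 × 0.705^2 = 0.439867
P(M+6) = 0.705^3 = 0.350403
The M+4 peak is largest (0.439867); scaling to 100 gives 5.84 : 41.84 : 100.00 : 79.66.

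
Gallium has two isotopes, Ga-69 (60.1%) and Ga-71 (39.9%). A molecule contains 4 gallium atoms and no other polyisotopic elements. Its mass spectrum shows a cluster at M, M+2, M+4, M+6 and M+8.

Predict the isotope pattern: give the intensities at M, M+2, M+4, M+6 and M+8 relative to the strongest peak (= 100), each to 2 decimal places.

The 4 Ga atoms are independent, so intensities follow the terms of (0.601 + 0.399)^4.
P(M) = 0.601^4 = 0.130466
P(M+2) = 4 × 0.601^3 × 0.399^1 = 0.346463
P(M+4) = 6 × 0.601^2 × 0.399^2 = 0.345021
P(M+6) = 4 × 0.601^1 × 0.399^3 = 0.152705
P(M+8) = 0.399^4 = 0.025345
The M+2 peak is largest (0.346463); scaling to 100 gives 37.66 : 100.00 : 99.58 : 44.08 : 7.32.

37.66 : 100.00 : 99.58 : 44.08 : 7.32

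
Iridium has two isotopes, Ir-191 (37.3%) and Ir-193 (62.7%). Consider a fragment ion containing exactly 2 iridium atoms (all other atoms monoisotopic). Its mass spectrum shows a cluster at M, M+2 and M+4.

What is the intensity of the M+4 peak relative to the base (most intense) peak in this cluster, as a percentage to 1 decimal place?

Binomial terms of (0.373 + 0.627)^2: M 0.1391, M+2 0.4677, M+4 0.3931 → M+2 is the base peak.
P(M+2) = C(2,1) × 0.373^1 × 0.627^1 = 2 × 0.3730 × 0.6270 = 0.467742 (base)
P(M+4) = C(2,2) × 0.373^0 × 0.627^2 = 1 × 1.0000 × 0.393129 = 0.393129
Relative intensity = 0.393129 / 0.467742 × 100 = 84.0

84.0%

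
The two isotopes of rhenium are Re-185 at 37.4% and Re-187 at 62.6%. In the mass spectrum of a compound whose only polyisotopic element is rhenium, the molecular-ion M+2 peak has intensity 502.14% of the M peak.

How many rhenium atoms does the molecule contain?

3

For n independent Re atoms, I(M+2)/I(M) = n · (abundance Re-187) / (abundance Re-185) = n · 0.626/0.374.
n = 5.0214 × 0.374/0.626 = 3.00 ≈ 3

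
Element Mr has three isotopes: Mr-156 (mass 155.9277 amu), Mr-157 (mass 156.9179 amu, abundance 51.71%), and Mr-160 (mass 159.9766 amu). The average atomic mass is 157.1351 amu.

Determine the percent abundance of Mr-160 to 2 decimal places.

17.17%

Let x and y be the fractions of Mr-156 and Mr-160. Then x + y = 1 − 0.5171 = 0.4829 and 155.9277x + 159.9766y = 157.1351 − 0.5171×156.9179 = 75.99285391.
Substituting: 155.9277x + 159.9766(0.4829 − x) = 75.99285391
(155.9277 − 159.9766)x = -1.25984623  ⇒  x = 0.31116, y = 0.17174
Mr-156: 31.12%, Mr-160: 17.17%.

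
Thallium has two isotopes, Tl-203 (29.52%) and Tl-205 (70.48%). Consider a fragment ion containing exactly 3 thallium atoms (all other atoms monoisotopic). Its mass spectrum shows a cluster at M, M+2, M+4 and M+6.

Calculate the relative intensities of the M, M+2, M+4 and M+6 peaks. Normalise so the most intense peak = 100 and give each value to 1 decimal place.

The 3 Tl atoms are independent, so intensities follow the terms of (0.2952 + 0.7048)^3.
P(M) = 0.2952^3 = 0.025725
P(M+2) = 3 × 0.2952^2 × 0.7048^1 = 0.184255
P(M+4) = 3 × 0.2952^1 × 0.7048^2 = 0.439916
P(M+6) = 0.7048^3 = 0.350104
The M+4 peak is largest (0.439916); scaling to 100 gives 5.8 : 41.9 : 100.0 : 79.6.

5.8 : 41.9 : 100.0 : 79.6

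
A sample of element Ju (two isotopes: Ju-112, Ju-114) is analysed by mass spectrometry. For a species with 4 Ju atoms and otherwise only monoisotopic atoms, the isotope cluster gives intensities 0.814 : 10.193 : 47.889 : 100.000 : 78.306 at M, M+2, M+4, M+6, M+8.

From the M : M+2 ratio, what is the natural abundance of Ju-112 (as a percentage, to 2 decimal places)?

24.21%

Write p for the Ju-112 fraction. I(M+2)/I(M) = [C(4,1)·p^3·(1−p)] / p^4 = 4·(1−p)/p = 10.193/0.814 = 12.5221
(1−p)/p = 12.5221/4 = 3.1305  ⇒  p = 1/(1 + 3.1305) = 0.2421
Ju-112: 24.21%, Ju-114: 75.79%.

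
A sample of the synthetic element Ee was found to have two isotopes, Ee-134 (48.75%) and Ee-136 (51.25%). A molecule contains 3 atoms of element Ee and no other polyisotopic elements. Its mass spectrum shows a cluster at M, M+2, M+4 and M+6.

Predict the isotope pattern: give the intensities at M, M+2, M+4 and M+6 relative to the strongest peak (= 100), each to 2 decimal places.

Each Ee atom is independently Ee-134 (p = 0.4875) or Ee-136 (q = 0.5125); the cluster is the binomial expansion (p + q)^3.
P(M) = 0.4875^3 = 0.115857
P(M+2) = 3 × 0.4875^2 × 0.5125^1 = 0.365396
P(M+4) = 3 × 0.4875^1 × 0.5125^2 = 0.384135
P(M+6) = 0.5125^3 = 0.134611
The M+4 peak is largest (0.384135); scaling to 100 gives 30.16 : 95.12 : 100.00 : 35.04.

30.16 : 95.12 : 100.00 : 35.04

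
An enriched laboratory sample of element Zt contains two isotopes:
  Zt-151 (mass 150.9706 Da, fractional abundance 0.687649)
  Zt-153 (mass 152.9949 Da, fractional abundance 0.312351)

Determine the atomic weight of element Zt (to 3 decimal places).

The abundance-weighted mean is 0.687649 × 150.9706 + 0.312351 × 152.9949
= 103.81478 + 47.78811 = 151.60289 Da

151.603 Da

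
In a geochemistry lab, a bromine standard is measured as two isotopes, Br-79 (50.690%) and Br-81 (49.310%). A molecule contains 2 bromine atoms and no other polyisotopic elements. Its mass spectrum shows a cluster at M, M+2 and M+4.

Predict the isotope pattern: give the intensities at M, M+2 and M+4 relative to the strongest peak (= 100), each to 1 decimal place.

51.4 : 100.0 : 48.6

The 2 Br atoms are independent, so intensities follow the terms of (0.50690 + 0.49310)^2.
P(M) = 0.50690^2 = 0.256948
P(M+2) = 2 × 0.50690^1 × 0.49310^1 = 0.499905
P(M+4) = 0.49310^2 = 0.243148
The M+2 peak is largest (0.499905); scaling to 100 gives 51.4 : 100.0 : 48.6.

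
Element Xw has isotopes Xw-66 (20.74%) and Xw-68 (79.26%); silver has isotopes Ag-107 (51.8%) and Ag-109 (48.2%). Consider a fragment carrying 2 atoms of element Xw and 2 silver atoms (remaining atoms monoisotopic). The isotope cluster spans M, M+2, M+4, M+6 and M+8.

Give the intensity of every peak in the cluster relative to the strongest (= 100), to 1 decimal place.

Element Xw pattern (n=2): 0.04301476 : 0.32877048 : 0.62821476
Silver pattern (n=2): 0.268324 : 0.499352 : 0.232324
Convolve the two distributions (both contribute in 2-u steps):
  M: 0.04301476×0.268324 = 0.011542
  M+2: 0.04301476×0.499352 + 0.32877048×0.268324 = 0.109697
  M+4: 0.04301476×0.232324 + 0.32877048×0.499352 + 0.62821476×0.268324 = 0.342731
  M+6: 0.32877048×0.232324 + 0.62821476×0.499352 = 0.390082
  M+8: 0.62821476×0.232324 = 0.145949
Scale to base peak (0.390082) = 100: 3.0 : 28.1 : 87.9 : 100.0 : 37.4

3.0 : 28.1 : 87.9 : 100.0 : 37.4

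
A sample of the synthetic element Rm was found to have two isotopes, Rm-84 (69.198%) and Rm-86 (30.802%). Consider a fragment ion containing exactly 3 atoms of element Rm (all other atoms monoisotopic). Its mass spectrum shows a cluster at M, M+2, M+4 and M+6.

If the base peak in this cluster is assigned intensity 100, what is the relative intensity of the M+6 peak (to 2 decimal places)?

6.60

Term probabilities: M 0.3313, M+2 0.4425, M+4 0.1970, M+6 0.0292. Base peak = M+2.
P(M+2) = C(3,1) × 0.69198^2 × 0.30802^1 = 3 × 0.47883632 × 0.30802 = 0.442473 (base)
P(M+6) = C(3,3) × 0.69198^0 × 0.30802^3 = 1 × 1.0000 × 0.0292238 = 0.029224
Relative intensity = 0.029224 / 0.442473 × 100 = 6.60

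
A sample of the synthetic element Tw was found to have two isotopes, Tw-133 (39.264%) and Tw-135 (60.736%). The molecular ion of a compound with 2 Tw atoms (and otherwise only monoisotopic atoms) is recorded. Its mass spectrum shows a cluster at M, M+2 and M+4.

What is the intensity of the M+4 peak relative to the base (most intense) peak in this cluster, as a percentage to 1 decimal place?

Term probabilities: M 0.1542, M+2 0.4769, M+4 0.3689. Base peak = M+2.
P(M+2) = C(2,1) × 0.39264^1 × 0.60736^1 = 2 × 0.39264 × 0.60736 = 0.476948 (base)
P(M+4) = C(2,2) × 0.39264^0 × 0.60736^2 = 1 × 1.0000 × 0.36888617 = 0.368886
Relative intensity = 0.368886 / 0.476948 × 100 = 77.3

77.3%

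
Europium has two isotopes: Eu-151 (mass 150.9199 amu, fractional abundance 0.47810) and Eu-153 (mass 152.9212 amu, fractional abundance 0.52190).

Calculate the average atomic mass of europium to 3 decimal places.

151.964 amu

The abundance-weighted mean is 0.47810 × 150.9199 + 0.52190 × 152.9212
= 72.15480 + 79.80957 = 151.96437 amu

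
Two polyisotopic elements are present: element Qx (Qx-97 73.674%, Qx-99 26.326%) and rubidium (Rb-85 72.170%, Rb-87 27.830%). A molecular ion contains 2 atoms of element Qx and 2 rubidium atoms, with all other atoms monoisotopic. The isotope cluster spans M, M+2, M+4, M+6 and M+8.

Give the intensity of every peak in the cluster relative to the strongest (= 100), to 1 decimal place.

Element Qx pattern (n=2): 0.54278583 : 0.38790834 : 0.06930583
Rubidium pattern (n=2): 0.52085089 : 0.40169822 : 0.07745089
Convolve the two distributions (both contribute in 2-u steps):
  M: 0.54278583×0.52085089 = 0.282710
  M+2: 0.54278583×0.40169822 + 0.38790834×0.52085089 = 0.420079
  M+4: 0.54278583×0.07745089 + 0.38790834×0.40169822 + 0.06930583×0.52085089 = 0.233959
  M+6: 0.38790834×0.07745089 + 0.06930583×0.40169822 = 0.057884
  M+8: 0.06930583×0.07745089 = 0.005368
Scale to base peak (0.420079) = 100: 67.3 : 100.0 : 55.7 : 13.8 : 1.3

67.3 : 100.0 : 55.7 : 13.8 : 1.3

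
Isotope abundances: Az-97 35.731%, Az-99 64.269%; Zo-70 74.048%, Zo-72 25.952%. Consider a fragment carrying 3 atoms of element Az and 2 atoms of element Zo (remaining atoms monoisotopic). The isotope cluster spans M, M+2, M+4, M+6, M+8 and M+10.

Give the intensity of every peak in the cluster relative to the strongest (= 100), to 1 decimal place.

Element Az pattern (n=3): 0.04561792 : 0.24615754 : 0.44276115 : 0.26546338
Element Zo pattern (n=2): 0.54831063 : 0.38433874 : 0.06735063
Convolve the two distributions (both contribute in 2-u steps):
  M: 0.04561792×0.54831063 = 0.025013
  M+2: 0.04561792×0.38433874 + 0.24615754×0.54831063 = 0.152504
  M+4: 0.04561792×0.06735063 + 0.24615754×0.38433874 + 0.44276115×0.54831063 = 0.340451
  M+6: 0.24615754×0.06735063 + 0.44276115×0.38433874 + 0.26546338×0.54831063 = 0.332306
  M+8: 0.44276115×0.06735063 + 0.26546338×0.38433874 = 0.131848
  M+10: 0.26546338×0.06735063 = 0.017879
Scale to base peak (0.340451) = 100: 7.3 : 44.8 : 100.0 : 97.6 : 38.7 : 5.3

7.3 : 44.8 : 100.0 : 97.6 : 38.7 : 5.3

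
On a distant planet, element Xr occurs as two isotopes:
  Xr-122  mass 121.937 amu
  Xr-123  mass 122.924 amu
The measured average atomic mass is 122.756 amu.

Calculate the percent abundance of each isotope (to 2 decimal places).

With x = fraction of Xr-122 (so Xr-123 is 1 − x):
121.937·x + 122.924·(1 − x) = 122.756
(121.937 − 122.924)·x = 122.756 − 122.924
x = -0.168 / -0.987 = 0.17021 → 17.02% Xr-122, 82.98% Xr-123.

Xr-122: 17.02%, Xr-123: 82.98%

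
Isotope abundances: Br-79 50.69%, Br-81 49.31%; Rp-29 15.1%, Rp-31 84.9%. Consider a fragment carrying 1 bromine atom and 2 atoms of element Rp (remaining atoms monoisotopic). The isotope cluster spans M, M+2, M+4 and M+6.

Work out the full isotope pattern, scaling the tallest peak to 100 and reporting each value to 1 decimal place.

Bromine pattern (n=1): 0.5069 : 0.4931
Element Rp pattern (n=2): 0.022801 : 0.256398 : 0.720801
Convolve the two distributions (both contribute in 2-u steps):
  M: 0.5069×0.022801 = 0.011558
  M+2: 0.5069×0.256398 + 0.4931×0.022801 = 0.141211
  M+4: 0.5069×0.720801 + 0.4931×0.256398 = 0.491804
  M+6: 0.4931×0.720801 = 0.355427
Scale to base peak (0.491804) = 100: 2.4 : 28.7 : 100.0 : 72.3

2.4 : 28.7 : 100.0 : 72.3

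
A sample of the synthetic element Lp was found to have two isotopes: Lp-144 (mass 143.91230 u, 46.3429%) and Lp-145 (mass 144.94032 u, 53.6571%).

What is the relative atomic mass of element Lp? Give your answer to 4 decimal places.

The abundance-weighted mean is 0.463429 × 143.91230 + 0.536571 × 144.94032
= 66.693133 + 77.770772 = 144.463905 u

144.4639 u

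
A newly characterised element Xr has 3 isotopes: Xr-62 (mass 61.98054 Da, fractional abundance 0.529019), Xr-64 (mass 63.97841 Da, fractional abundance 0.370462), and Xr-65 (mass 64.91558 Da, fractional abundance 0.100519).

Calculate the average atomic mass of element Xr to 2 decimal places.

63.02 Da

Weight each isotope mass by its fractional abundance: 0.529019 × 61.98054 + 0.370462 × 63.97841 + 0.100519 × 64.91558
= 32.788883 + 23.701570 + 6.525249 = 63.015702 Da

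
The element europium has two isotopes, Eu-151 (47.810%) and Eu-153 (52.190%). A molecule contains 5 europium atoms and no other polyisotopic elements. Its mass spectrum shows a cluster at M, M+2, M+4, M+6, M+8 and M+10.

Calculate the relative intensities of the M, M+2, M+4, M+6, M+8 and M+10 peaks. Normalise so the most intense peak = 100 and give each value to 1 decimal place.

7.7 : 42.0 : 91.6 : 100.0 : 54.6 : 11.9

The 5 Eu atoms are independent, so intensities follow the terms of (0.47810 + 0.52190)^5.
P(M) = 0.47810^5 = 0.024980
P(M+2) = 5 × 0.47810^4 × 0.52190^1 = 0.136343
P(M+4) = 10 × 0.47810^3 × 0.52190^2 = 0.297667
P(M+6) = 10 × 0.47810^2 × 0.52190^3 = 0.324937
P(M+8) = 5 × 0.47810^1 × 0.52190^4 = 0.177353
P(M+10) = 0.52190^5 = 0.038720
The M+6 peak is largest (0.324937); scaling to 100 gives 7.7 : 42.0 : 91.6 : 100.0 : 54.6 : 11.9.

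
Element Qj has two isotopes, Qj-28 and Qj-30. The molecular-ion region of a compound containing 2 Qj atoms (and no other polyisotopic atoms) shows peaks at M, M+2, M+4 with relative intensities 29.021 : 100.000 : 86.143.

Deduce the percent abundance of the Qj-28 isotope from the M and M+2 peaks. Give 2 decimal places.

Write p for the Qj-28 fraction. I(M+2)/I(M) = [C(2,1)·p^1·(1−p)] / p^2 = 2·(1−p)/p = 100.000/29.021 = 3.4458
(1−p)/p = 3.4458/2 = 1.7229  ⇒  p = 1/(1 + 1.7229) = 0.3673
Qj-28: 36.73%, Qj-30: 63.27%.

36.73%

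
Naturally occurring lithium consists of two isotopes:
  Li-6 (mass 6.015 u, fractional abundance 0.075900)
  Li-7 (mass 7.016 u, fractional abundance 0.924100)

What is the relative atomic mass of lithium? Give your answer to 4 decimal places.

Weight each isotope mass by its fractional abundance: 0.075900 × 6.015 + 0.924100 × 7.016
= 0.45654 + 6.48349 = 6.94003 u

6.9400 u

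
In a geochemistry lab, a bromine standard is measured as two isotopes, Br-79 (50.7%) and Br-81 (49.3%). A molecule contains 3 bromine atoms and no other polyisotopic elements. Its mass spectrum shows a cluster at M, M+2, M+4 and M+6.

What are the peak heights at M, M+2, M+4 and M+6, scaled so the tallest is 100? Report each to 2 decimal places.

Each Br atom is independently Br-79 (p = 0.507) or Br-81 (q = 0.493); the cluster is the binomial expansion (p + q)^3.
P(M) = 0.507^3 = 0.130324
P(M+2) = 3 × 0.507^2 × 0.493^1 = 0.380175
P(M+4) = 3 × 0.507^1 × 0.493^2 = 0.369678
P(M+6) = 0.493^3 = 0.119823
The M+2 peak is largest (0.380175); scaling to 100 gives 34.28 : 100.00 : 97.24 : 31.52.

34.28 : 100.00 : 97.24 : 31.52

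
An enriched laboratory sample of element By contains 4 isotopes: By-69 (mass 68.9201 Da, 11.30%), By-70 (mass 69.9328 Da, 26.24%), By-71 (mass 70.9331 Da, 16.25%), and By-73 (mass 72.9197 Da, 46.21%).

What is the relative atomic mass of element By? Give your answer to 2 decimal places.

71.36 Da

Ar = Σ fᵢ·mᵢ = 0.1130 × 68.9201 + 0.2624 × 69.9328 + 0.1625 × 70.9331 + 0.4621 × 72.9197
= 7.78797 + 18.35037 + 11.52663 + 33.69619 = 71.36116 Da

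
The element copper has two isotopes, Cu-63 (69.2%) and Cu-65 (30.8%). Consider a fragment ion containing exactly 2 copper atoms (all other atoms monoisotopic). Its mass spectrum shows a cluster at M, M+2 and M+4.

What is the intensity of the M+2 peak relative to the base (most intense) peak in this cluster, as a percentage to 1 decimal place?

89.0%

(0.692 + 0.308)^2 gives M 0.4789, M+2 0.4263, M+4 0.0949; the largest is M.
P(M) = C(2,0) × 0.692^2 × 0.308^0 = 1 × 0.478864 × 1.0000 = 0.478864 (base)
P(M+2) = C(2,1) × 0.692^1 × 0.308^1 = 2 × 0.6920 × 0.3080 = 0.426272
Relative intensity = 0.426272 / 0.478864 × 100 = 89.0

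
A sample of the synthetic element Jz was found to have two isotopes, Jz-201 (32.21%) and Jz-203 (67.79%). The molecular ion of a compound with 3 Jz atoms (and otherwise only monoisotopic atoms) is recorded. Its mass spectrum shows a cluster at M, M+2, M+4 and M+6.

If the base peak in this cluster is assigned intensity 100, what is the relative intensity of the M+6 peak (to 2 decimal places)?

Term probabilities: M 0.0334, M+2 0.2110, M+4 0.4441, M+6 0.3115. Base peak = M+4.
P(M+4) = C(3,2) × 0.3221^1 × 0.6779^2 = 3 × 0.3221 × 0.45954841 = 0.444062 (base)
P(M+6) = C(3,3) × 0.3221^0 × 0.6779^3 = 1 × 1.0000 × 0.31152787 = 0.311528
Relative intensity = 0.311528 / 0.444062 × 100 = 70.15

70.15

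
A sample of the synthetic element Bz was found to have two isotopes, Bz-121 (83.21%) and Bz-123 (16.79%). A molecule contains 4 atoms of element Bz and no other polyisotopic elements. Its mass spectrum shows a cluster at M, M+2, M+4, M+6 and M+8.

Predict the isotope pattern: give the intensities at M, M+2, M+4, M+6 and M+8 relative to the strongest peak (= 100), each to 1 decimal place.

Each Bz atom is independently Bz-121 (p = 0.8321) or Bz-123 (q = 0.1679); the cluster is the binomial expansion (p + q)^4.
P(M) = 0.8321^4 = 0.479404
P(M+2) = 4 × 0.8321^3 × 0.1679^1 = 0.386934
P(M+4) = 6 × 0.8321^2 × 0.1679^2 = 0.117113
P(M+6) = 4 × 0.8321^1 × 0.1679^3 = 0.015754
P(M+8) = 0.1679^4 = 0.000795
The M peak is largest (0.479404); scaling to 100 gives 100.0 : 80.7 : 24.4 : 3.3 : 0.2.

100.0 : 80.7 : 24.4 : 3.3 : 0.2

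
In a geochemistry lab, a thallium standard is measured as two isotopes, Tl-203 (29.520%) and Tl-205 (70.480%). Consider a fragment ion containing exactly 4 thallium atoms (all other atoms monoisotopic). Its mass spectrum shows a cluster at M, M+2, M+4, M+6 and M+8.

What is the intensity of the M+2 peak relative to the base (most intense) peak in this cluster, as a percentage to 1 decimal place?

(0.29520 + 0.70480)^4 gives M 0.0076, M+2 0.0725, M+4 0.2597, M+6 0.4134, M+8 0.2468; the largest is M+6.
P(M+6) = C(4,3) × 0.29520^1 × 0.70480^3 = 4 × 0.2952 × 0.35010449 = 0.413403 (base)
P(M+2) = C(4,1) × 0.29520^3 × 0.70480^1 = 4 × 0.02572463 × 0.7048 = 0.072523
Relative intensity = 0.072523 / 0.413403 × 100 = 17.5

17.5%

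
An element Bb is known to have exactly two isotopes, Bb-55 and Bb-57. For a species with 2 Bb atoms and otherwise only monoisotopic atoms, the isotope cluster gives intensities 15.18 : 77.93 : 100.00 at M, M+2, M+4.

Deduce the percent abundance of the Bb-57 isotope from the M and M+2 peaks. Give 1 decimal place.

72.0%

Let p = fractional abundance of Bb-55. I(M+2)/I(M) = [C(2,1)·p^1·(1−p)] / p^2 = 2·(1−p)/p = 77.93/15.18 = 5.1337
(1−p)/p = 5.1337/2 = 2.5669  ⇒  p = 1/(1 + 2.5669) = 0.2804
Bb-55: 28.0%, Bb-57: 72.0%.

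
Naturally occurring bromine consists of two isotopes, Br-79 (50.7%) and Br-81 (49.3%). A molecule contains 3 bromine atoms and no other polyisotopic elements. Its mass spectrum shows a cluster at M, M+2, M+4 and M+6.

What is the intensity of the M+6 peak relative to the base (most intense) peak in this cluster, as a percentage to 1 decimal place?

Binomial terms of (0.507 + 0.493)^3: M 0.1303, M+2 0.3802, M+4 0.3697, M+6 0.1198 → M+2 is the base peak.
P(M+2) = C(3,1) × 0.507^2 × 0.493^1 = 3 × 0.257049 × 0.4930 = 0.380175 (base)
P(M+6) = C(3,3) × 0.507^0 × 0.493^3 = 1 × 1.0000 × 0.11982316 = 0.119823
Relative intensity = 0.119823 / 0.380175 × 100 = 31.5

31.5%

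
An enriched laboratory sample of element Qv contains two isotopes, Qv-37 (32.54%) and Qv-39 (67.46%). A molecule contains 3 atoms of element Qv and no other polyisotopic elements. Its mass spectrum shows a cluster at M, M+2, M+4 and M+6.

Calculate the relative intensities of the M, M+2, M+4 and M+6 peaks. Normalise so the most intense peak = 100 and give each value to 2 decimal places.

7.76 : 48.24 : 100.00 : 69.10

The 3 Qv atoms are independent, so intensities follow the terms of (0.3254 + 0.6746)^3.
P(M) = 0.3254^3 = 0.034455
P(M+2) = 3 × 0.3254^2 × 0.6746^1 = 0.214290
P(M+4) = 3 × 0.3254^1 × 0.6746^2 = 0.444254
P(M+6) = 0.6746^3 = 0.307000
The M+4 peak is largest (0.444254); scaling to 100 gives 7.76 : 48.24 : 100.00 : 69.10.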